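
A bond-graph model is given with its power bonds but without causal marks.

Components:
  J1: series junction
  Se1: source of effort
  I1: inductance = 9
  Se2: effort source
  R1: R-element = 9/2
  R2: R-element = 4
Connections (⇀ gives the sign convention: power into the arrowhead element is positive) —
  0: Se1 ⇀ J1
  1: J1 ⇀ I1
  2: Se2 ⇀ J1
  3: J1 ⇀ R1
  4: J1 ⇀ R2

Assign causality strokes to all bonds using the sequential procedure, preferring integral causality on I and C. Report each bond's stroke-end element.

#0 →J1  (source Se1 imposes e)
#2 →J1  (source Se2 imposes e)
#1 →I1  (prefer integral on I1)
#3 →J1  (common-f at J1 fixed by 1)
#4 →J1  (1-jn J1 has f-setter on 1)

β0 stroke at J1
β1 stroke at I1
β2 stroke at J1
β3 stroke at J1
β4 stroke at J1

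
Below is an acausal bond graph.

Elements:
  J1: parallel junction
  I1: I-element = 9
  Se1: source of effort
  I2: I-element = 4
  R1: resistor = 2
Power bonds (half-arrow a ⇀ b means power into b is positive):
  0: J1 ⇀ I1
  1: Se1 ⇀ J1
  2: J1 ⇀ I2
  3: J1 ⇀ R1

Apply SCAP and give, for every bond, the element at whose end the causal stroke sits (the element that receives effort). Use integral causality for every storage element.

β0 |I1
β1 |J1
β2 |I2
β3 |R1

#1 stroke at J1  (Se1: effort source, stroke at far end)
#0 stroke at I1  (J1: bond 1 brought effort, rest push out)
#2 stroke at I2  (J1 effort already set via bond 1)
#3 stroke at R1  (J1 effort already set via bond 1)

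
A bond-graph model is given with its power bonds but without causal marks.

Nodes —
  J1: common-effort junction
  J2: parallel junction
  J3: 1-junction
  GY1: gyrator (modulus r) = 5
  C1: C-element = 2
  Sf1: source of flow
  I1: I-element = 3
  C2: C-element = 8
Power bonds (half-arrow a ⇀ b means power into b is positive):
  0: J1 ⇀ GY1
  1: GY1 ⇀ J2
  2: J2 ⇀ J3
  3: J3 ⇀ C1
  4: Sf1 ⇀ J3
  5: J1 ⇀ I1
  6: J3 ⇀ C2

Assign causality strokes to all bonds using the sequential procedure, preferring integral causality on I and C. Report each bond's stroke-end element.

b0 stroke→J1
b1 stroke→J2
b2 stroke→J3
b3 stroke→J3
b4 stroke→Sf1
b5 stroke→I1
b6 stroke→J3

b4 |Sf1  (Sf1: flow source, stroke at near end)
b2 |J3  (J3: bond 4 brought flow, rest push out)
b3 |J3  (J3: bond 4 brought flow, rest push out)
b6 |J3  (J3 flow already set via bond 4)
b1 |J2  (closing 0-jn rule on J2)
b0 |J1  (through GY1, causality inverts; strokes same side of GY1)
b5 |I1  (J1 effort already set via bond 0)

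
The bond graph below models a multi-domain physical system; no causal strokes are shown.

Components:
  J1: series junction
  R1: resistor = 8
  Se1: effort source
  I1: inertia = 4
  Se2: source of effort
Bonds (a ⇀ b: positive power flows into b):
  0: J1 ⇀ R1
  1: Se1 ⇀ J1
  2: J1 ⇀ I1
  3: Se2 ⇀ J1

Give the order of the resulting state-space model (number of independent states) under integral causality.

1  (I1 all integral)

b1 stroke→J1  (Se1: effort source, stroke at far end)
b3 stroke→J1  (Se2: effort source, stroke at far end)
b2 stroke→I1  (I1 integral (f out))
b0 stroke→J1  (1-jn J1 has f-setter on 2)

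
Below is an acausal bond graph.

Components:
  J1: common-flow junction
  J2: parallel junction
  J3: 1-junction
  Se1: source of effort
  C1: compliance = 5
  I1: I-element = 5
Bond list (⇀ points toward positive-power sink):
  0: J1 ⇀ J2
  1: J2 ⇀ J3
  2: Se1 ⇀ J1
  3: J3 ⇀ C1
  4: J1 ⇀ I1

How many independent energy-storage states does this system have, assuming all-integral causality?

#2 stroke→J1  (source Se1 imposes e)
#3 stroke→J3  (C1: C, integral causality)
#1 stroke→J2  (only one flow-in slot at J3)
#0 stroke→J1  (0-jn J2 has e-setter on 1)
#4 stroke→I1  (J1 needs exactly one f-in)

2  (C1, I1 all integral)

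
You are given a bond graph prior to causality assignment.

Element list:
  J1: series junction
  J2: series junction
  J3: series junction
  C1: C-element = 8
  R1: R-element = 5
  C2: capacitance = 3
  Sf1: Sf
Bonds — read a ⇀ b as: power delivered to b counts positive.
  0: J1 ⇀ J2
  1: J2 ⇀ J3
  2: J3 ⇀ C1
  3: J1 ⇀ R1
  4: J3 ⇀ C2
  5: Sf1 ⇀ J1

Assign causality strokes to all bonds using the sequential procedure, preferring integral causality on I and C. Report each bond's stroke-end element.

bond 0 |J1
bond 1 |J2
bond 2 |J3
bond 3 |J1
bond 4 |J3
bond 5 |Sf1

b5 stroke→Sf1  (Sf1 (Sf) sets flow on bond)
b0 stroke→J1  (J1 flow already set via bond 5)
b3 stroke→J1  (1-jn J1 has f-setter on 5)
b1 stroke→J2  (common-f at J2 fixed by 0)
b2 stroke→J3  (1-jn J3 has f-setter on 1)
b4 stroke→J3  (1-jn J3 has f-setter on 1)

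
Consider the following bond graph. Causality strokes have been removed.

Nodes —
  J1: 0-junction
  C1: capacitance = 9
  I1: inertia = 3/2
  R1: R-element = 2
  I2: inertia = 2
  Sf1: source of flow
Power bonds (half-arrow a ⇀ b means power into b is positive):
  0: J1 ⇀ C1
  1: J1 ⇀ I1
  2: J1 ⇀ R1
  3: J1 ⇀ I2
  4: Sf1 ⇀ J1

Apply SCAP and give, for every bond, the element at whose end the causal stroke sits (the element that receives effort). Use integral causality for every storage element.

#4 →Sf1  (Sf1: flow source, stroke at near end)
#0 →J1  (C1: C, integral causality)
#1 →I1  (common-e at J1 fixed by 0)
#2 →R1  (J1: bond 0 brought effort, rest push out)
#3 →I2  (common-e at J1 fixed by 0)

β0 |J1
β1 |I1
β2 |R1
β3 |I2
β4 |Sf1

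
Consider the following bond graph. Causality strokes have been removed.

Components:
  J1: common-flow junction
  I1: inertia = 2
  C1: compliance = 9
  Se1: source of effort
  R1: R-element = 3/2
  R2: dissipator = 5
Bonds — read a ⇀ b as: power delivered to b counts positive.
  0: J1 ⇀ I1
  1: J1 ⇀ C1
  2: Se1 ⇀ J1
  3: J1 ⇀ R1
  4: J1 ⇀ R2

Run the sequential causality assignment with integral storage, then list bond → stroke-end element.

#2 |J1  (Se1: effort source, stroke at far end)
#0 |I1  (I1 integral (f out))
#1 |J1  (J1 flow already set via bond 0)
#3 |J1  (J1 flow already set via bond 0)
#4 |J1  (1-jn J1 has f-setter on 0)

β0 →I1
β1 →J1
β2 →J1
β3 →J1
β4 →J1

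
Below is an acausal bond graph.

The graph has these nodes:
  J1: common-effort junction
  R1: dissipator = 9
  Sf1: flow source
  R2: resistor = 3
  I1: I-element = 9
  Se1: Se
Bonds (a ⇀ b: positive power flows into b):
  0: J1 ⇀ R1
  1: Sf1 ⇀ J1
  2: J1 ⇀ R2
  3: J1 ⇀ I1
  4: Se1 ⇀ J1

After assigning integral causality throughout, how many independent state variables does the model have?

1  (I1 all integral)

#1 →Sf1  (Sf1 (Sf) sets flow on bond)
#4 →J1  (Se1 fixes effort; stroke away)
#0 →R1  (common-e at J1 fixed by 4)
#2 →R2  (J1 effort already set via bond 4)
#3 →I1  (0-jn J1 has e-setter on 4)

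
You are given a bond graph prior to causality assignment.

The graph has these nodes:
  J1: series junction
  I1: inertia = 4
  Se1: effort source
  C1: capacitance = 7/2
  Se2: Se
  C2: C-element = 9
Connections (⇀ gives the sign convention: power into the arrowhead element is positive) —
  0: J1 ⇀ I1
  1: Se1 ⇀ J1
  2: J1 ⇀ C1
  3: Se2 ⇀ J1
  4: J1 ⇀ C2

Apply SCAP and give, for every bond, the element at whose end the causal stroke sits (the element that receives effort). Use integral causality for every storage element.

#1 stroke at J1  (Se1 (Se) sets effort on bond)
#3 stroke at J1  (source Se2 imposes e)
#0 stroke at I1  (I1 outputs flow p/I1)
#2 stroke at J1  (common-f at J1 fixed by 0)
#4 stroke at J1  (J1 flow already set via bond 0)

b0 stroke→I1
b1 stroke→J1
b2 stroke→J1
b3 stroke→J1
b4 stroke→J1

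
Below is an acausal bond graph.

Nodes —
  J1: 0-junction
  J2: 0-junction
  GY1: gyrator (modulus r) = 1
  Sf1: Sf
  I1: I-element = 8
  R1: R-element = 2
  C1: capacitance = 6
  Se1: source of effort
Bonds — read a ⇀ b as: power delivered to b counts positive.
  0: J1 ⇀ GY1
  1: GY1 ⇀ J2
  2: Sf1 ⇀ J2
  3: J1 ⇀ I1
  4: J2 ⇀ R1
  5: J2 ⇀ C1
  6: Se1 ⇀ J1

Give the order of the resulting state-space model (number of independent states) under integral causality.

2  (C1, I1 all integral)

b2 stroke→Sf1  (Sf1 (Sf) sets flow on bond)
b6 stroke→J1  (source Se1 imposes e)
b0 stroke→GY1  (0-jn J1 has e-setter on 6)
b3 stroke→I1  (0-jn J1 has e-setter on 6)
b1 stroke→GY1  (GY GY1: same side as bond 0)
b5 stroke→J2  (C1 outputs effort q/C1)
b4 stroke→R1  (J2: bond 5 brought effort, rest push out)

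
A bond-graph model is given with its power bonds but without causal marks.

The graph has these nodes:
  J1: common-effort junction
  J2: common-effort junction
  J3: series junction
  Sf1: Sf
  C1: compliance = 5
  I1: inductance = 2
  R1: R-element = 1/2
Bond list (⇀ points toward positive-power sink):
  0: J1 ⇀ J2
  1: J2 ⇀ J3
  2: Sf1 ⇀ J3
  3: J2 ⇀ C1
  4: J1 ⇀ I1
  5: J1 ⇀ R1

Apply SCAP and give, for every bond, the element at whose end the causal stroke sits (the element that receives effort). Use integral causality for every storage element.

#0 →J1
#1 →J3
#2 →Sf1
#3 →J2
#4 →I1
#5 →R1

bond 2 →Sf1  (source Sf1 imposes f)
bond 1 →J3  (common-f at J3 fixed by 2)
bond 3 →J2  (prefer integral on C1)
bond 0 →J1  (J2: bond 3 brought effort, rest push out)
bond 4 →I1  (0-jn J1 has e-setter on 0)
bond 5 →R1  (J1: bond 0 brought effort, rest push out)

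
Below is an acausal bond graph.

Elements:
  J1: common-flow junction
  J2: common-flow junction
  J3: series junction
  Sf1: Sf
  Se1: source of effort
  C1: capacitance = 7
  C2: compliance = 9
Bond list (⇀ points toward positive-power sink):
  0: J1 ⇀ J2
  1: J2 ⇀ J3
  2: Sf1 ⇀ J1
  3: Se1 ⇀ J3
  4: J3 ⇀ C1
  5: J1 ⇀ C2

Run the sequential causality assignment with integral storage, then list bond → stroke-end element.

bond 0 stroke→J1
bond 1 stroke→J2
bond 2 stroke→Sf1
bond 3 stroke→J3
bond 4 stroke→J3
bond 5 stroke→J1

#2 stroke→Sf1  (source Sf1 imposes f)
#3 stroke→J3  (Se1: effort source, stroke at far end)
#0 stroke→J1  (J1: bond 2 brought flow, rest push out)
#5 stroke→J1  (1-jn J1 has f-setter on 2)
#1 stroke→J2  (J2: bond 0 brought flow, rest push out)
#4 stroke→J3  (common-f at J3 fixed by 1)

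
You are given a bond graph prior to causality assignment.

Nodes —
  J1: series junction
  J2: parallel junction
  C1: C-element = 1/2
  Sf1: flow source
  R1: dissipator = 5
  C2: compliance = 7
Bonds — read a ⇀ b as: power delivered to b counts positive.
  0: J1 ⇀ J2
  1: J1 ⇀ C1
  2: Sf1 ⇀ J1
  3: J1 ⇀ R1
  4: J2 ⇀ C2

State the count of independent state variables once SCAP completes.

bond 2 |Sf1  (source Sf1 imposes f)
bond 0 |J1  (1-jn J1 has f-setter on 2)
bond 1 |J1  (J1 flow already set via bond 2)
bond 3 |J1  (J1 flow already set via bond 2)
bond 4 |J2  (J2 needs exactly one e-in)

2  (C1, C2 all integral)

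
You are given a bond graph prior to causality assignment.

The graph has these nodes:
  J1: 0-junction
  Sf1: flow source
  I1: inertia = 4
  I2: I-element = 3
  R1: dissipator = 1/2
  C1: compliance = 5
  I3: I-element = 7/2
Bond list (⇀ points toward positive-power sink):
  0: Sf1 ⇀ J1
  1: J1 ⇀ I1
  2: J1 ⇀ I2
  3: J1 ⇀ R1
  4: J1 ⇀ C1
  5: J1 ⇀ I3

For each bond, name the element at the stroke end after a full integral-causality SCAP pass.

β0 stroke at Sf1  (Sf1 fixes flow; stroke at Sf1)
β1 stroke at I1  (I1 integral (f out))
β2 stroke at I2  (prefer integral on I2)
β4 stroke at J1  (prefer integral on C1)
β3 stroke at R1  (common-e at J1 fixed by 4)
β5 stroke at I3  (J1 effort already set via bond 4)

bond 0 stroke→Sf1
bond 1 stroke→I1
bond 2 stroke→I2
bond 3 stroke→R1
bond 4 stroke→J1
bond 5 stroke→I3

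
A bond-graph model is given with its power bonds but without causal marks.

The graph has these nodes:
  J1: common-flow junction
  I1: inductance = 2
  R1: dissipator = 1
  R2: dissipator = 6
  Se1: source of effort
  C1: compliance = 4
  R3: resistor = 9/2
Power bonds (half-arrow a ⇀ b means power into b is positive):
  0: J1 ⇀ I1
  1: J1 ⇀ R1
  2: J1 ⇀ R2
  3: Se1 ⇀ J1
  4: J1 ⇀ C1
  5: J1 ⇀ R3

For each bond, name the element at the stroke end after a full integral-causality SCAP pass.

#3 stroke at J1  (Se1 (Se) sets effort on bond)
#0 stroke at I1  (prefer integral on I1)
#1 stroke at J1  (common-f at J1 fixed by 0)
#2 stroke at J1  (J1 flow already set via bond 0)
#4 stroke at J1  (common-f at J1 fixed by 0)
#5 stroke at J1  (J1: bond 0 brought flow, rest push out)

bond 0 stroke→I1
bond 1 stroke→J1
bond 2 stroke→J1
bond 3 stroke→J1
bond 4 stroke→J1
bond 5 stroke→J1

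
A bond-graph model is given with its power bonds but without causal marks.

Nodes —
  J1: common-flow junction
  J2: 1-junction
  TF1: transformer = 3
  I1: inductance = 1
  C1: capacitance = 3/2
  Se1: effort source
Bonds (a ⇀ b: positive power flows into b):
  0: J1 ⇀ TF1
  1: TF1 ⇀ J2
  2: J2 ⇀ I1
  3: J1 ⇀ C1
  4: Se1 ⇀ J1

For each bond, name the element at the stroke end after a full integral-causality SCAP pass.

bond 0 →TF1
bond 1 →J2
bond 2 →I1
bond 3 →J1
bond 4 →J1

#4 |J1  (Se1 fixes effort; stroke away)
#2 |I1  (prefer integral on I1)
#1 |J2  (J2: bond 2 brought flow, rest push out)
#0 |TF1  (through TF1, causality passes straight; one stroke at TF1)
#3 |J1  (J1 flow already set via bond 0)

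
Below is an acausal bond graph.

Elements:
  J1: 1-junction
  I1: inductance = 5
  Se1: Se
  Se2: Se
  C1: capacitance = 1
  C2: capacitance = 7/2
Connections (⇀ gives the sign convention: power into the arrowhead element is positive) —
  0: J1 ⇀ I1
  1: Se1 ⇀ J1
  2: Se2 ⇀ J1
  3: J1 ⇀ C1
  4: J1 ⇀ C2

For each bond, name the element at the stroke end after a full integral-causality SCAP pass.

#1 |J1  (Se1: effort source, stroke at far end)
#2 |J1  (Se2 (Se) sets effort on bond)
#0 |I1  (I1: I, integral causality)
#3 |J1  (common-f at J1 fixed by 0)
#4 |J1  (J1 flow already set via bond 0)

b0 |I1
b1 |J1
b2 |J1
b3 |J1
b4 |J1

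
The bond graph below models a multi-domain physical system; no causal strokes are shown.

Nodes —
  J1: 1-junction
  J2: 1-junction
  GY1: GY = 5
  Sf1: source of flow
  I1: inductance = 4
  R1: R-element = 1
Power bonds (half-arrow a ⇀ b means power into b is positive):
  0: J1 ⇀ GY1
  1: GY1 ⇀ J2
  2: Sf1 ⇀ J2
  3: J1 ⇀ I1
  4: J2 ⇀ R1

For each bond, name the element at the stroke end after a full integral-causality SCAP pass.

bond 2 |Sf1  (Sf1 (Sf) sets flow on bond)
bond 1 |J2  (1-jn J2 has f-setter on 2)
bond 4 |J2  (1-jn J2 has f-setter on 2)
bond 0 |J1  (GY1: gyrator matches bond 1)
bond 3 |I1  (closing 1-jn rule on J1)

bond 0 stroke at J1
bond 1 stroke at J2
bond 2 stroke at Sf1
bond 3 stroke at I1
bond 4 stroke at J2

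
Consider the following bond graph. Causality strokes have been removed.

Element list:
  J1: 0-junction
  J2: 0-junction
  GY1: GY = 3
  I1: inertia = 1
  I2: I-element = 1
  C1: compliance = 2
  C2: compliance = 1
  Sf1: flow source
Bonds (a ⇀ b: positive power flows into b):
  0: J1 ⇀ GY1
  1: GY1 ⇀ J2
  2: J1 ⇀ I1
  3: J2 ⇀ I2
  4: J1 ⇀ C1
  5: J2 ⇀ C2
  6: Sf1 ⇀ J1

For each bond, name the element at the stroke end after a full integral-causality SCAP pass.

bond 0 stroke at GY1
bond 1 stroke at GY1
bond 2 stroke at I1
bond 3 stroke at I2
bond 4 stroke at J1
bond 5 stroke at J2
bond 6 stroke at Sf1

bond 6 stroke at Sf1  (Sf1: flow source, stroke at near end)
bond 2 stroke at I1  (I1: I, integral causality)
bond 3 stroke at I2  (I2: I, integral causality)
bond 4 stroke at J1  (C1 integral (e out))
bond 0 stroke at GY1  (J1 effort already set via bond 4)
bond 1 stroke at GY1  (through GY1, causality inverts; strokes same side of GY1)
bond 5 stroke at J2  (closing 0-jn rule on J2)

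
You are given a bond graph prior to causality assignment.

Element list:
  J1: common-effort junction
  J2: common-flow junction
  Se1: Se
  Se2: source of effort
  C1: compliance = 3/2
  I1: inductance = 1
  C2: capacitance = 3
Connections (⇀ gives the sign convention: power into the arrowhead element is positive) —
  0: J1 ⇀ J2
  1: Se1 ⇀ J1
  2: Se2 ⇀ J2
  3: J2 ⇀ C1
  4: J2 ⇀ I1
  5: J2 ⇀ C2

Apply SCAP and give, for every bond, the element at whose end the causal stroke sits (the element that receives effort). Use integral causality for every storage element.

#1 stroke at J1  (source Se1 imposes e)
#2 stroke at J2  (Se2: effort source, stroke at far end)
#0 stroke at J2  (common-e at J1 fixed by 1)
#3 stroke at J2  (C1 integral (e out))
#4 stroke at I1  (I1 integral (f out))
#5 stroke at J2  (J2 flow already set via bond 4)

bond 0 →J2
bond 1 →J1
bond 2 →J2
bond 3 →J2
bond 4 →I1
bond 5 →J2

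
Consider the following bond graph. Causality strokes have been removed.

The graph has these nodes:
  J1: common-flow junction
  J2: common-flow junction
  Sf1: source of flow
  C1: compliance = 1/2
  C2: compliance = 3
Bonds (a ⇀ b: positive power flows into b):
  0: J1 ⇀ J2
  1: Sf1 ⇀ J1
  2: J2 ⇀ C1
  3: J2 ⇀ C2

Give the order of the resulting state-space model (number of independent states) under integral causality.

β1 →Sf1  (source Sf1 imposes f)
β0 →J1  (J1: bond 1 brought flow, rest push out)
β2 →J2  (common-f at J2 fixed by 0)
β3 →J2  (1-jn J2 has f-setter on 0)

2  (C1, C2 all integral)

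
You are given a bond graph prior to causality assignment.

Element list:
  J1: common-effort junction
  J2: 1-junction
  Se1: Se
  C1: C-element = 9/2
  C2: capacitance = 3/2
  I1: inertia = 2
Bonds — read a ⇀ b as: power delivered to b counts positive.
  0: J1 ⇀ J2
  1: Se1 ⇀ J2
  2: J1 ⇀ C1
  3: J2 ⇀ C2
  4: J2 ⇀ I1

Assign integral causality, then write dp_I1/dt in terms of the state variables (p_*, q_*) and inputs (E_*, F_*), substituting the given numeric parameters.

β1 stroke→J2  (Se1 fixes effort; stroke away)
β2 stroke→J1  (prefer integral on C1)
β0 stroke→J2  (J1: bond 2 brought effort, rest push out)
β3 stroke→J2  (C2: C, integral causality)
β4 stroke→I1  (only one flow-in slot at J2)

dp_I1/dt = E_Se1 + 2*q_C1/9 - 2*q_C2/3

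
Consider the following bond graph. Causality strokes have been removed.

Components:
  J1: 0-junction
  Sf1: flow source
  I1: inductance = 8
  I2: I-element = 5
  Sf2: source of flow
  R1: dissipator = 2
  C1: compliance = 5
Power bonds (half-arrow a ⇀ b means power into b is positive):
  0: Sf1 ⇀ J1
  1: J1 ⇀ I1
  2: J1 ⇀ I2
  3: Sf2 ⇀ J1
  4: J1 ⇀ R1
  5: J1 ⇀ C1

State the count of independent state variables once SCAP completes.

3  (C1, I1, I2 all integral)

b0 stroke at Sf1  (Sf1 fixes flow; stroke at Sf1)
b3 stroke at Sf2  (Sf2: flow source, stroke at near end)
b1 stroke at I1  (I1 integral (f out))
b2 stroke at I2  (I2 integral (f out))
b5 stroke at J1  (C1 integral (e out))
b4 stroke at R1  (0-jn J1 has e-setter on 5)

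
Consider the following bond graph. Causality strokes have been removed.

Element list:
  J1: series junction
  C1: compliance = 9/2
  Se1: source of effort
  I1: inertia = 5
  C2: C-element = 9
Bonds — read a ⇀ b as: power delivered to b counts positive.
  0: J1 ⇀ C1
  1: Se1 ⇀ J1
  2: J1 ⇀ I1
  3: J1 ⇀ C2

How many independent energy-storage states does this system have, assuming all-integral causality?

3  (C1, C2, I1 all integral)

b1 |J1  (source Se1 imposes e)
b0 |J1  (C1 integral (e out))
b2 |I1  (I1 outputs flow p/I1)
b3 |J1  (common-f at J1 fixed by 2)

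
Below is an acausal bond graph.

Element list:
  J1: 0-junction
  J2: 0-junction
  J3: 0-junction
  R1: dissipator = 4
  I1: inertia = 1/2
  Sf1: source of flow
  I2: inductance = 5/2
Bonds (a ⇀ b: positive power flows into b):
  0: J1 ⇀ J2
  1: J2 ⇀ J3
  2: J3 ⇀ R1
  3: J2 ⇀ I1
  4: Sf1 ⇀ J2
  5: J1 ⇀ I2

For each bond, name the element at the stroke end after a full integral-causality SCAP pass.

bond 4 stroke at Sf1  (Sf1 fixes flow; stroke at Sf1)
bond 3 stroke at I1  (I1 integral (f out))
bond 5 stroke at I2  (I2 integral (f out))
bond 0 stroke at J1  (J1 needs exactly one e-in)
bond 1 stroke at J2  (only one effort-in slot at J2)
bond 2 stroke at J3  (only one effort-in slot at J3)

b0 →J1
b1 →J2
b2 →J3
b3 →I1
b4 →Sf1
b5 →I2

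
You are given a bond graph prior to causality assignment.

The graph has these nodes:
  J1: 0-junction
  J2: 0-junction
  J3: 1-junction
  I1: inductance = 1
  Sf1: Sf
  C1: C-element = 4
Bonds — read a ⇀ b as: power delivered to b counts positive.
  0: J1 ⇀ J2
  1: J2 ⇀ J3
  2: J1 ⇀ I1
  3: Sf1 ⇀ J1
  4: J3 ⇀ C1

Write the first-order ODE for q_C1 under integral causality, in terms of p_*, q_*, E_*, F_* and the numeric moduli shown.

#3 |Sf1  (Sf1: flow source, stroke at near end)
#2 |I1  (prefer integral on I1)
#0 |J1  (only one effort-in slot at J1)
#1 |J2  (only one effort-in slot at J2)
#4 |J3  (J3 flow already set via bond 1)

dq_C1/dt = F_Sf1 - p_I1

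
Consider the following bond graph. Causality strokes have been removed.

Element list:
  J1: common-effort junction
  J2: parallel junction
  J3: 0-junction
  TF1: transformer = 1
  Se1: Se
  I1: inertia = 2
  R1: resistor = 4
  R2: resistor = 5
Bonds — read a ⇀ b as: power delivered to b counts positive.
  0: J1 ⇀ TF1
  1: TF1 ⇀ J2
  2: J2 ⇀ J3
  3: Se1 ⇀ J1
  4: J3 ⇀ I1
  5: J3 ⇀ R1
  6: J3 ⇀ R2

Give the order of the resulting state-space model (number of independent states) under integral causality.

#3 stroke→J1  (source Se1 imposes e)
#0 stroke→TF1  (common-e at J1 fixed by 3)
#1 stroke→J2  (TF1: transformer flips bond 0)
#2 stroke→J3  (J2: bond 1 brought effort, rest push out)
#4 stroke→I1  (common-e at J3 fixed by 2)
#5 stroke→R1  (J3 effort already set via bond 2)
#6 stroke→R2  (common-e at J3 fixed by 2)

1  (I1 all integral)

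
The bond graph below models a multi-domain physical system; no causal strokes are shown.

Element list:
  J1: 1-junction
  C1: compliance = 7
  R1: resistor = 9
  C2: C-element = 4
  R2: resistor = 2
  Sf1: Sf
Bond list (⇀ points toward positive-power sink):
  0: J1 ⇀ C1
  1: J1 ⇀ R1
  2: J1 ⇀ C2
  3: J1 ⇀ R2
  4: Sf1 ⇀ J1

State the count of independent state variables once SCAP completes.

2  (C1, C2 all integral)

β4 |Sf1  (source Sf1 imposes f)
β0 |J1  (J1: bond 4 brought flow, rest push out)
β1 |J1  (1-jn J1 has f-setter on 4)
β2 |J1  (1-jn J1 has f-setter on 4)
β3 |J1  (J1: bond 4 brought flow, rest push out)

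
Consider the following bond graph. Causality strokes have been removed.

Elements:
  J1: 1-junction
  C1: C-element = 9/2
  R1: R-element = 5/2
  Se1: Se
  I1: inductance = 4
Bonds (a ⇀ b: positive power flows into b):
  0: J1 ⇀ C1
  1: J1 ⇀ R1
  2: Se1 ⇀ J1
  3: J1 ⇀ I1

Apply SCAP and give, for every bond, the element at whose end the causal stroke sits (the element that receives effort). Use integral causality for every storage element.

bond 2 |J1  (Se1 fixes effort; stroke away)
bond 0 |J1  (C1: C, integral causality)
bond 3 |I1  (I1 outputs flow p/I1)
bond 1 |J1  (common-f at J1 fixed by 3)

β0 →J1
β1 →J1
β2 →J1
β3 →I1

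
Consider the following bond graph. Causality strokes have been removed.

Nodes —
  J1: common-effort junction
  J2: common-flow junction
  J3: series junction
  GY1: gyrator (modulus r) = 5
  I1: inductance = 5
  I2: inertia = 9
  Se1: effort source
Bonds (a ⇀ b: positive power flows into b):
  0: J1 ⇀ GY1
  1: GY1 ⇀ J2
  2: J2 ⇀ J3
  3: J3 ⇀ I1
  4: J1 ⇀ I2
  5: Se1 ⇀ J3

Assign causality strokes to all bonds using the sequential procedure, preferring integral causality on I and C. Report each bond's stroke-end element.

β0 →J1
β1 →J2
β2 →J3
β3 →I1
β4 →I2
β5 →J3

#5 stroke→J3  (Se1 fixes effort; stroke away)
#3 stroke→I1  (I1: I, integral causality)
#2 stroke→J3  (1-jn J3 has f-setter on 3)
#1 stroke→J2  (common-f at J2 fixed by 2)
#0 stroke→J1  (GY1 both-in/both-out from 1)
#4 stroke→I2  (0-jn J1 has e-setter on 0)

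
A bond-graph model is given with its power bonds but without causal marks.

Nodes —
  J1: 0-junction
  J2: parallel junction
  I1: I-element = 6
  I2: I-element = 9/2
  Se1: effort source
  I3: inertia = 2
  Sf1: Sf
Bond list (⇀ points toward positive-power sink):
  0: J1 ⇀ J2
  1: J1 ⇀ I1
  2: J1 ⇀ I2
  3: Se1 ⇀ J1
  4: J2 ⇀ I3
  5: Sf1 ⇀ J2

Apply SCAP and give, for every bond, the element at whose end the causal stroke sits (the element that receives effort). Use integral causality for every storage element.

b0 →J2
b1 →I1
b2 →I2
b3 →J1
b4 →I3
b5 →Sf1

#3 stroke at J1  (source Se1 imposes e)
#5 stroke at Sf1  (source Sf1 imposes f)
#0 stroke at J2  (J1 effort already set via bond 3)
#1 stroke at I1  (common-e at J1 fixed by 3)
#2 stroke at I2  (0-jn J1 has e-setter on 3)
#4 stroke at I3  (J2 effort already set via bond 0)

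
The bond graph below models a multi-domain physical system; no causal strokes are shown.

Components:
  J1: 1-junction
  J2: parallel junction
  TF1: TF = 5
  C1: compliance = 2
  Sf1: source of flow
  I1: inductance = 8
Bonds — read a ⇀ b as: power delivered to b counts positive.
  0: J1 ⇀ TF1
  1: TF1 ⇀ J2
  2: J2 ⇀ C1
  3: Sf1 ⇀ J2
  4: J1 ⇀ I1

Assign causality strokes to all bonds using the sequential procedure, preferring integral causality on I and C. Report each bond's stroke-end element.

β0 stroke at J1
β1 stroke at TF1
β2 stroke at J2
β3 stroke at Sf1
β4 stroke at I1

#3 |Sf1  (source Sf1 imposes f)
#2 |J2  (prefer integral on C1)
#1 |TF1  (0-jn J2 has e-setter on 2)
#0 |J1  (through TF1, causality passes straight; one stroke at TF1)
#4 |I1  (J1 needs exactly one f-in)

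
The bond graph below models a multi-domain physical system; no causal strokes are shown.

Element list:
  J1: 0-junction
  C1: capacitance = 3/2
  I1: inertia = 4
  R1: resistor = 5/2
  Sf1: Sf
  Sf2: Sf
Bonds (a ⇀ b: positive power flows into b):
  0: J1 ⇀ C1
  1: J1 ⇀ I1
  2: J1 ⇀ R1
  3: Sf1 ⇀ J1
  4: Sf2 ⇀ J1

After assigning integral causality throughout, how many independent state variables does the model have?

#3 stroke at Sf1  (source Sf1 imposes f)
#4 stroke at Sf2  (Sf2 (Sf) sets flow on bond)
#0 stroke at J1  (C1: C, integral causality)
#1 stroke at I1  (J1 effort already set via bond 0)
#2 stroke at R1  (0-jn J1 has e-setter on 0)

2  (C1, I1 all integral)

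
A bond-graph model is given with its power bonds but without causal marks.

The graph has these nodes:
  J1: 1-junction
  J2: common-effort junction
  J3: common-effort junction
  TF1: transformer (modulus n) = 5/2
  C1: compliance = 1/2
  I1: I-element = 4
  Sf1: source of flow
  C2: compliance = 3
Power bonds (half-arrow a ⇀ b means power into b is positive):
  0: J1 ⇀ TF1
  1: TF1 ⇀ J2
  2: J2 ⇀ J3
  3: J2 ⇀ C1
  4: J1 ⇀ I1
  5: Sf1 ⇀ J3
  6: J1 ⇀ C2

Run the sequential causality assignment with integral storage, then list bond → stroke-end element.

β5 stroke at Sf1  (Sf1 fixes flow; stroke at Sf1)
β2 stroke at J3  (J3: last free bond brings effort in)
β3 stroke at J2  (C1 outputs effort q/C1)
β1 stroke at TF1  (J2: bond 3 brought effort, rest push out)
β0 stroke at J1  (TF1: transformer flips bond 1)
β4 stroke at I1  (prefer integral on I1)
β6 stroke at J1  (J1: bond 4 brought flow, rest push out)

bond 0 |J1
bond 1 |TF1
bond 2 |J3
bond 3 |J2
bond 4 |I1
bond 5 |Sf1
bond 6 |J1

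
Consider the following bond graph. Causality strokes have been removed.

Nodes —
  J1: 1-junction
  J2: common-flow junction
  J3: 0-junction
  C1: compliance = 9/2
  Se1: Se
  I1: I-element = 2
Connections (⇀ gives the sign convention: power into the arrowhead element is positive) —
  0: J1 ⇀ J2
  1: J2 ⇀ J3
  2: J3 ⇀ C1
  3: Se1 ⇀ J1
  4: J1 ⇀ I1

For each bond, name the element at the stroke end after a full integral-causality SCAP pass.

bond 3 stroke→J1  (Se1: effort source, stroke at far end)
bond 2 stroke→J3  (C1 integral (e out))
bond 1 stroke→J2  (J3 effort already set via bond 2)
bond 0 stroke→J1  (J2 needs exactly one f-in)
bond 4 stroke→I1  (J1: last free bond brings flow in)

bond 0 →J1
bond 1 →J2
bond 2 →J3
bond 3 →J1
bond 4 →I1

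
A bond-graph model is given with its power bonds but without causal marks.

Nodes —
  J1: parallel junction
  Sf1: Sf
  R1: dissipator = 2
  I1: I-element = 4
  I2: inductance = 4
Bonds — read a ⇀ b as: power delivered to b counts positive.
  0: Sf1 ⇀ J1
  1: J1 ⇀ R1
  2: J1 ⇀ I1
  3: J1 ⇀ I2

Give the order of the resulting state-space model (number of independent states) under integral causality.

β0 stroke→Sf1  (source Sf1 imposes f)
β2 stroke→I1  (I1 integral (f out))
β3 stroke→I2  (prefer integral on I2)
β1 stroke→J1  (J1 needs exactly one e-in)

2  (I1, I2 all integral)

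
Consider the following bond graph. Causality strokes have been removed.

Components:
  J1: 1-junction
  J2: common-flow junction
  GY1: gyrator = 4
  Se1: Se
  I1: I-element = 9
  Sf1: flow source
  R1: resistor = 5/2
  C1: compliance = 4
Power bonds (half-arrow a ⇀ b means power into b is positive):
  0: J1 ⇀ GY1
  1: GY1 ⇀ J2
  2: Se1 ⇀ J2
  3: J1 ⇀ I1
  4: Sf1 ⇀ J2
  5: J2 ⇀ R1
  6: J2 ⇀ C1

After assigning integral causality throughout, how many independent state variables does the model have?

#2 stroke at J2  (Se1 fixes effort; stroke away)
#4 stroke at Sf1  (Sf1: flow source, stroke at near end)
#1 stroke at J2  (common-f at J2 fixed by 4)
#5 stroke at J2  (J2 flow already set via bond 4)
#6 stroke at J2  (common-f at J2 fixed by 4)
#0 stroke at J1  (through GY1, causality inverts; strokes same side of GY1)
#3 stroke at I1  (J1 needs exactly one f-in)

2  (C1, I1 all integral)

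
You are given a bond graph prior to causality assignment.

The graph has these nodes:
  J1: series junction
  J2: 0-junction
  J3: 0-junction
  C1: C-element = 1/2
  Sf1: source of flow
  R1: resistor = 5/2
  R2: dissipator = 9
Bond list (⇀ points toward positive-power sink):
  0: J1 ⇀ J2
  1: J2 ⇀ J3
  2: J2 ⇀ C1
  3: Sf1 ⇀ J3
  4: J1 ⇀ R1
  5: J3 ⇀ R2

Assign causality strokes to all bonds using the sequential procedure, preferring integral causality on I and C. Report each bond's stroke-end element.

bond 0 stroke at J1
bond 1 stroke at J3
bond 2 stroke at J2
bond 3 stroke at Sf1
bond 4 stroke at R1
bond 5 stroke at R2

#3 →Sf1  (Sf1 (Sf) sets flow on bond)
#2 →J2  (C1 outputs effort q/C1)
#0 →J1  (common-e at J2 fixed by 2)
#1 →J3  (common-e at J2 fixed by 2)
#5 →R2  (common-e at J3 fixed by 1)
#4 →R1  (closing 1-jn rule on J1)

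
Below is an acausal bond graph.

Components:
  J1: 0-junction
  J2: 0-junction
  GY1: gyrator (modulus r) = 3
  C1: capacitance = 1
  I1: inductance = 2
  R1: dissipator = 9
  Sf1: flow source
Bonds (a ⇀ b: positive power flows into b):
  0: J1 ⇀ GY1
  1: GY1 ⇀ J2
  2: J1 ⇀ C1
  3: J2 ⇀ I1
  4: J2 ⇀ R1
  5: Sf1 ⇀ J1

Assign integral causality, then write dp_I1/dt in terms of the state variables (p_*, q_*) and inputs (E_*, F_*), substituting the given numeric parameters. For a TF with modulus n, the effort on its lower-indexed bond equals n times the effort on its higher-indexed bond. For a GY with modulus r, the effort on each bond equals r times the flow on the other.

dp_I1/dt = -9*p_I1/2 + 3*q_C1

β5 stroke at Sf1  (Sf1: flow source, stroke at near end)
β2 stroke at J1  (C1 outputs effort q/C1)
β0 stroke at GY1  (0-jn J1 has e-setter on 2)
β1 stroke at GY1  (through GY1, causality inverts; strokes same side of GY1)
β3 stroke at I1  (prefer integral on I1)
β4 stroke at J2  (closing 0-jn rule on J2)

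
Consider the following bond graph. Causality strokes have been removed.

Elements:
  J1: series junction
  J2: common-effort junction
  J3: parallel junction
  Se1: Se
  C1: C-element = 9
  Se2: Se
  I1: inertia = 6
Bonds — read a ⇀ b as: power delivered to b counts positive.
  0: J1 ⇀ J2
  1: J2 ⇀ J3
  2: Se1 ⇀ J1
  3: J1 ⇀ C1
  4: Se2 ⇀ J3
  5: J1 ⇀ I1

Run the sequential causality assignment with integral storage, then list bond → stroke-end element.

β2 stroke→J1  (source Se1 imposes e)
β4 stroke→J3  (source Se2 imposes e)
β1 stroke→J2  (J3: bond 4 brought effort, rest push out)
β0 stroke→J1  (0-jn J2 has e-setter on 1)
β3 stroke→J1  (C1 integral (e out))
β5 stroke→I1  (only one flow-in slot at J1)

b0 →J1
b1 →J2
b2 →J1
b3 →J1
b4 →J3
b5 →I1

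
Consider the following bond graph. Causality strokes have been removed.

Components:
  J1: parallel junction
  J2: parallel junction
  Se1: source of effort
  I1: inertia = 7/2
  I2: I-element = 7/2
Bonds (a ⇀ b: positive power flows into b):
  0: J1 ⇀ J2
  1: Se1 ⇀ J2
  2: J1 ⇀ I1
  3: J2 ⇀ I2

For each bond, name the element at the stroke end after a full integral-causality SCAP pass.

b1 |J2  (Se1 (Se) sets effort on bond)
b0 |J1  (0-jn J2 has e-setter on 1)
b3 |I2  (J2 effort already set via bond 1)
b2 |I1  (0-jn J1 has e-setter on 0)

#0 stroke→J1
#1 stroke→J2
#2 stroke→I1
#3 stroke→I2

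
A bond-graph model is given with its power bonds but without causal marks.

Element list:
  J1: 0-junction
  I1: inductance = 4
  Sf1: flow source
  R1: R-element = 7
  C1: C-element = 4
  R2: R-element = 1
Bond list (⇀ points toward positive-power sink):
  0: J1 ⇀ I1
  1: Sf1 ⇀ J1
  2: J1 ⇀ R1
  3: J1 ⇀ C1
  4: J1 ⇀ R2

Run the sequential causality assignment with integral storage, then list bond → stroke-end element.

b1 stroke→Sf1  (Sf1 (Sf) sets flow on bond)
b0 stroke→I1  (I1 integral (f out))
b3 stroke→J1  (prefer integral on C1)
b2 stroke→R1  (common-e at J1 fixed by 3)
b4 stroke→R2  (J1: bond 3 brought effort, rest push out)

b0 stroke→I1
b1 stroke→Sf1
b2 stroke→R1
b3 stroke→J1
b4 stroke→R2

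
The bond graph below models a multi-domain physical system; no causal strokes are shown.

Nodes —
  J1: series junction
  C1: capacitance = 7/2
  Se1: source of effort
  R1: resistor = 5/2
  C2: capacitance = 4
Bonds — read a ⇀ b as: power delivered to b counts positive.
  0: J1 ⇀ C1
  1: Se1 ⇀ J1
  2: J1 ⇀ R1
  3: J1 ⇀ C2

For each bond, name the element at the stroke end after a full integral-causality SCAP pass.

#1 stroke→J1  (source Se1 imposes e)
#0 stroke→J1  (C1 outputs effort q/C1)
#3 stroke→J1  (prefer integral on C2)
#2 stroke→R1  (J1 needs exactly one f-in)

b0 →J1
b1 →J1
b2 →R1
b3 →J1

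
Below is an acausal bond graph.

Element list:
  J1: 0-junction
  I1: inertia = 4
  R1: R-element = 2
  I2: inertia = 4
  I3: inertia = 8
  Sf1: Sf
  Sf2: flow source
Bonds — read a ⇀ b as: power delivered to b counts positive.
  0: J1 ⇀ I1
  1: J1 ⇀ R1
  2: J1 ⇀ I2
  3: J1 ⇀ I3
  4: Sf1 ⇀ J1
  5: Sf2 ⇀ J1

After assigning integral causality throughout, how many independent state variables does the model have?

bond 4 →Sf1  (source Sf1 imposes f)
bond 5 →Sf2  (Sf2 (Sf) sets flow on bond)
bond 0 →I1  (I1 outputs flow p/I1)
bond 2 →I2  (I2: I, integral causality)
bond 3 →I3  (I3 integral (f out))
bond 1 →J1  (J1 needs exactly one e-in)

3  (I1, I2, I3 all integral)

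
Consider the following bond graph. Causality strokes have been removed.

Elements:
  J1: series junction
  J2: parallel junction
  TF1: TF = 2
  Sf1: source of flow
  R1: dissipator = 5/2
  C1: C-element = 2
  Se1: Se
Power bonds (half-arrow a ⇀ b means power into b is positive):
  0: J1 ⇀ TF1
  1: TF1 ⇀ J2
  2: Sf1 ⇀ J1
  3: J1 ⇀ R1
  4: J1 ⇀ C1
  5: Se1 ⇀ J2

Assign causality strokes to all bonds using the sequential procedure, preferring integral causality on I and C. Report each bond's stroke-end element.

b0 stroke→J1
b1 stroke→TF1
b2 stroke→Sf1
b3 stroke→J1
b4 stroke→J1
b5 stroke→J2

β2 →Sf1  (Sf1: flow source, stroke at near end)
β5 →J2  (Se1 (Se) sets effort on bond)
β0 →J1  (J1: bond 2 brought flow, rest push out)
β3 →J1  (J1: bond 2 brought flow, rest push out)
β4 →J1  (J1 flow already set via bond 2)
β1 →TF1  (0-jn J2 has e-setter on 5)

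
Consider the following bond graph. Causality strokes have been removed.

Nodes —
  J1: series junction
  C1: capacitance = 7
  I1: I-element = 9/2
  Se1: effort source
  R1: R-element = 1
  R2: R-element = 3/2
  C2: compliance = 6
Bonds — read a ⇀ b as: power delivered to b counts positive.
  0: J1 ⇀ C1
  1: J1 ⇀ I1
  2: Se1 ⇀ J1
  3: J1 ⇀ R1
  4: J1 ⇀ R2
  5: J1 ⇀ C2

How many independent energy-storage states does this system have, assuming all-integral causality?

β2 stroke→J1  (Se1 (Se) sets effort on bond)
β0 stroke→J1  (C1 integral (e out))
β1 stroke→I1  (I1: I, integral causality)
β3 stroke→J1  (1-jn J1 has f-setter on 1)
β4 stroke→J1  (J1: bond 1 brought flow, rest push out)
β5 stroke→J1  (1-jn J1 has f-setter on 1)

3  (C1, C2, I1 all integral)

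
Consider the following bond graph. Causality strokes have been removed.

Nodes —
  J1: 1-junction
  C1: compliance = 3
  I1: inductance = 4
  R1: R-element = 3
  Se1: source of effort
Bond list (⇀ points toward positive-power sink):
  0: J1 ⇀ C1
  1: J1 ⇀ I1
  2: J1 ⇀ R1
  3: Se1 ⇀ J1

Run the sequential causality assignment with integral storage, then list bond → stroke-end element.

#3 stroke→J1  (Se1 (Se) sets effort on bond)
#0 stroke→J1  (C1 integral (e out))
#1 stroke→I1  (I1: I, integral causality)
#2 stroke→J1  (common-f at J1 fixed by 1)

β0 →J1
β1 →I1
β2 →J1
β3 →J1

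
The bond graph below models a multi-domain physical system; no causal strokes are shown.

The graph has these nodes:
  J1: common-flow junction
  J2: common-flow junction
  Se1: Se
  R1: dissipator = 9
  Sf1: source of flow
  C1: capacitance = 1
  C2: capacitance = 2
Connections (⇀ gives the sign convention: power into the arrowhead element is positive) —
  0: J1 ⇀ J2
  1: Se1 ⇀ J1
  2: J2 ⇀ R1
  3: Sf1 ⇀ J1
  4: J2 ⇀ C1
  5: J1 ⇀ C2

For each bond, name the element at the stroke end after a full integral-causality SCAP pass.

#1 stroke→J1  (Se1 (Se) sets effort on bond)
#3 stroke→Sf1  (Sf1 (Sf) sets flow on bond)
#0 stroke→J1  (J1: bond 3 brought flow, rest push out)
#5 stroke→J1  (J1: bond 3 brought flow, rest push out)
#2 stroke→J2  (common-f at J2 fixed by 0)
#4 stroke→J2  (J2: bond 0 brought flow, rest push out)

β0 stroke→J1
β1 stroke→J1
β2 stroke→J2
β3 stroke→Sf1
β4 stroke→J2
β5 stroke→J1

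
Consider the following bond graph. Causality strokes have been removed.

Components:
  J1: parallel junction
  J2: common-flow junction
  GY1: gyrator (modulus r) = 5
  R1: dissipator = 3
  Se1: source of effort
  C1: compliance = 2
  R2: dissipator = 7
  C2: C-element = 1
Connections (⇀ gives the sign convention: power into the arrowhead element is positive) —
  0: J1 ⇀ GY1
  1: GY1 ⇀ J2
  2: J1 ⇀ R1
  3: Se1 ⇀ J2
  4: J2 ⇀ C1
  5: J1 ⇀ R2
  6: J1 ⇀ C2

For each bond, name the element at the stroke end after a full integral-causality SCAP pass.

#3 →J2  (source Se1 imposes e)
#4 →J2  (prefer integral on C1)
#1 →GY1  (J2 needs exactly one f-in)
#0 →GY1  (GY GY1: same side as bond 1)
#6 →J1  (C2 integral (e out))
#2 →R1  (common-e at J1 fixed by 6)
#5 →R2  (J1 effort already set via bond 6)

b0 |GY1
b1 |GY1
b2 |R1
b3 |J2
b4 |J2
b5 |R2
b6 |J1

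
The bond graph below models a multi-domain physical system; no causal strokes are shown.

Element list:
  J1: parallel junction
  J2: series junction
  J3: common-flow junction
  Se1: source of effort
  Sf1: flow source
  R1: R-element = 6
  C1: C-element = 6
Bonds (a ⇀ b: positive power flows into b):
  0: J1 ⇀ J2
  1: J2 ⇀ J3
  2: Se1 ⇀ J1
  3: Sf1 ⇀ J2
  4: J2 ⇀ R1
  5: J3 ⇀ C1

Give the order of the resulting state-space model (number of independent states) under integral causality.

b2 stroke at J1  (source Se1 imposes e)
b3 stroke at Sf1  (Sf1: flow source, stroke at near end)
b0 stroke at J2  (J1: bond 2 brought effort, rest push out)
b1 stroke at J2  (1-jn J2 has f-setter on 3)
b4 stroke at J2  (common-f at J2 fixed by 3)
b5 stroke at J3  (1-jn J3 has f-setter on 1)

1  (C1 all integral)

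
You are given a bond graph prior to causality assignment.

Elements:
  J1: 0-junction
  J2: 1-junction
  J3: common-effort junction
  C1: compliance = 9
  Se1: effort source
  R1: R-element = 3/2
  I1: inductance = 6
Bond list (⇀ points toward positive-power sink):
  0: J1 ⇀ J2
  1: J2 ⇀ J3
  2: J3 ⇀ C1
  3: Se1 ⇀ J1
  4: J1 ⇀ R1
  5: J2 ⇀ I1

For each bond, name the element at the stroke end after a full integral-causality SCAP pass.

#3 →J1  (Se1 fixes effort; stroke away)
#0 →J2  (J1 effort already set via bond 3)
#4 →R1  (0-jn J1 has e-setter on 3)
#2 →J3  (C1 outputs effort q/C1)
#1 →J2  (J3 effort already set via bond 2)
#5 →I1  (J2 needs exactly one f-in)

β0 |J2
β1 |J2
β2 |J3
β3 |J1
β4 |R1
β5 |I1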